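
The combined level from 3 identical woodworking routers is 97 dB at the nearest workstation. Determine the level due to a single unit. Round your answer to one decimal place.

Dividing the total intensity by 3 lowers the level by 10·log₁₀ 3 = 4.771 dB: L₁ = 97 − 4.771.

92.2 dB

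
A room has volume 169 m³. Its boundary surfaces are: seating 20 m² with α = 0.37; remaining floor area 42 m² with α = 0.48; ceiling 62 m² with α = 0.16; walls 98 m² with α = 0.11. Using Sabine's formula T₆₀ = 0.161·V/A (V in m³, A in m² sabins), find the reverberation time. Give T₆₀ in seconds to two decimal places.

0.56 s

Total absorption A = 20·0.37 + 42·0.48 + 62·0.16 + 98·0.11 = 48.26 m² sabins.
T₆₀ = 0.161 × 169 / 48.26 = 0.564 s.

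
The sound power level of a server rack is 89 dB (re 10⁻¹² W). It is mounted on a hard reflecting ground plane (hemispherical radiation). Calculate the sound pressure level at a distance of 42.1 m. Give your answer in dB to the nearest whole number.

Free-field hemispherical radiation: L_p = L_w − 10·log₁₀(2π·r²), r = 42.1 m.
2π·r² = 1.114e+04 m², 10·log₁₀ of that is 40.467 dB.
L_p = 89 − 40.467 = 48.53 dB.

49 dB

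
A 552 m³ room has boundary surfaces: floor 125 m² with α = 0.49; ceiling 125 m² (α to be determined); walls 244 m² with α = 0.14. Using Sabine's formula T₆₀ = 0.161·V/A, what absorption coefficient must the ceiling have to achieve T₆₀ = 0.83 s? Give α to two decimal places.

0.09

A = 0.161·V/T₆₀ = 0.161·552/0.83 = 107.07 m² sabins.
Absorption from the other surfaces = 125·0.49 + 244·0.14 = 95.41 m², so the ceiling must supply 11.66 m² over 125 m².
α = 11.66/125 = 0.093.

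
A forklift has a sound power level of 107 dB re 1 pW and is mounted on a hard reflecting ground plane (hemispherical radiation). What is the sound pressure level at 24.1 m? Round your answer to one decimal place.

Free-field hemispherical radiation: L_p = L_w − 10·log₁₀(2π·r²), r = 24.1 m.
2π·r² = 3649 m², 10·log₁₀ of that is 35.622 dB.
L_p = 107 − 35.622 = 71.38 dB.

71.4 dB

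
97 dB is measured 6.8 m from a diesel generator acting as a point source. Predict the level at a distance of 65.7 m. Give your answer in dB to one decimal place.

77.3 dB

Spherical spreading from a point source gives a 20·log₁₀(r₂/r₁) drop.
L₂ = 97 − 20·log₁₀(65.7/6.8) = 97 − 19.701 = 77.30 dB.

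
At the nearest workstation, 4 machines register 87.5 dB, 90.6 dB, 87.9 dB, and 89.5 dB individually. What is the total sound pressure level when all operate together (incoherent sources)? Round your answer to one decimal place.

95.1 dB

For uncorrelated sources the intensities add, so convert each level to linear form, sum, and take 10·log₁₀ of the total.
Σ 10^(L/10) = 10^(87.5/10) + 10^(90.6/10) + 10^(87.9/10) + 10^(89.5/10) = 3.218e+09.
L_total = 10·log₁₀(3.218e+09) = 95.08 dB.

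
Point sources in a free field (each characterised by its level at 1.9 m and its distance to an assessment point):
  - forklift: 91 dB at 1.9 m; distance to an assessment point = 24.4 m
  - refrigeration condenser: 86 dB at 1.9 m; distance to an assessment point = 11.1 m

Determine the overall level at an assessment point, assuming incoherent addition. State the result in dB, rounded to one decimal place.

72.9 dB

Apply inverse-square spreading to bring every level to the receiver, then sum 10^(L/10).
forklift: 91 − 20·log₁₀(24.4/1.9) = 91 − 22.17 = 68.83 dB.
refrigeration condenser: 86 − 20·log₁₀(11.1/1.9) = 86 − 15.33 = 70.67 dB.
Σ 10^(L/10) = 1.930e+07 → L_total = 10·log₁₀(1.930e+07) = 72.86 dB.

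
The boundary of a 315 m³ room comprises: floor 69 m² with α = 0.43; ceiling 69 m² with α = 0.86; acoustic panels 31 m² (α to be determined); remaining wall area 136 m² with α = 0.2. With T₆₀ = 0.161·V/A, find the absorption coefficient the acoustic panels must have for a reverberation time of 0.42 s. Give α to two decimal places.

0.15

From T₆₀ = 0.161·V/A, the target T₆₀ = 0.42 s needs A = 0.161·315/0.42 = 120.75 m².
Absorption from the other surfaces = 69·0.43 + 69·0.86 + 136·0.2 = 116.21 m², so the acoustic panels must supply 4.54 m² over 31 m².
α = 4.54/31 = 0.146.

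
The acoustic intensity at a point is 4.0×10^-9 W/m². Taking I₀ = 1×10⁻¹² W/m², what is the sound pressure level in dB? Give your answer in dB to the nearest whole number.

36 dB

L = 10·log₁₀(I/I₀) = 10·log₁₀(4.0×10^-9/10⁻¹²) = 10·log₁₀(4.0×10^3).
L = 10·(0.6021 + 3) = 36.02 dB.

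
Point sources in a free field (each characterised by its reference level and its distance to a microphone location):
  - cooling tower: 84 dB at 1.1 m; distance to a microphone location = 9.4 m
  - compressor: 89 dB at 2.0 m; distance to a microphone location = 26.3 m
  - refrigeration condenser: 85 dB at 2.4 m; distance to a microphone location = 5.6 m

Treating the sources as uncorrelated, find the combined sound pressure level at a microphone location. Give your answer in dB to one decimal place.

Propagate each source to the receiver with L = L_ref − 20·log₁₀(r/r_ref), then add intensities.
cooling tower: 84 − 20·log₁₀(9.4/1.1) = 84 − 18.63 = 65.37 dB.
compressor: 89 − 20·log₁₀(26.3/2.0) = 89 − 22.38 = 66.62 dB.
refrigeration condenser: 85 − 20·log₁₀(5.6/2.4) = 85 − 7.36 = 77.64 dB.
Σ 10^(L/10) = 6.612e+07 → L_total = 10·log₁₀(6.612e+07) = 78.20 dB.

78.2 dB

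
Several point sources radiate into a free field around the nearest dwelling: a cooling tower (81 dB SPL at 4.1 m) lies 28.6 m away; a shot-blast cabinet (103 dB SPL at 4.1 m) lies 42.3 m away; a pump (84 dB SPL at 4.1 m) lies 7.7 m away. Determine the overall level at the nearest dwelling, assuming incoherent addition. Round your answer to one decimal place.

First find each source's level at the receiver (point-source: −20·log₁₀(r/r_ref)), then combine on an intensity basis.
cooling tower: 81 − 20·log₁₀(28.6/4.1) = 81 − 16.87 = 64.13 dB SPL.
shot-blast cabinet: 103 − 20·log₁₀(42.3/4.1) = 103 − 20.27 = 82.73 dB SPL.
pump: 84 − 20·log₁₀(7.7/4.1) = 84 − 5.47 = 78.53 dB SPL.
Σ 10^(L/10) = 2.613e+08 → L_total = 10·log₁₀(2.613e+08) = 84.17 dB SPL.

84.2 dB SPL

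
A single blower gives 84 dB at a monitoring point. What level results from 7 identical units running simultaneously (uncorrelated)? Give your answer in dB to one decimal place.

N identical incoherent sources raise the level by 10·log₁₀ N.
L_total = 84 + 10·log₁₀(7) = 84 + 8.451 = 92.45 dB.

92.5 dB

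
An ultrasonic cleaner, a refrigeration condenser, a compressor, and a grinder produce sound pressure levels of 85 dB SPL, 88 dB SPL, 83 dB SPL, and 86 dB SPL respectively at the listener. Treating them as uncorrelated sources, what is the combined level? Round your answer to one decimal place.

Incoherent sources combine by intensity addition: L_total = 10·log₁₀(Σ 10^(L_i/10)).
Σ 10^(L/10) = 10^(85/10) + 10^(88/10) + 10^(83/10) + 10^(86/10) = 1.545e+09.
L_total = 10·log₁₀(1.545e+09) = 91.89 dB SPL.

91.9 dB SPL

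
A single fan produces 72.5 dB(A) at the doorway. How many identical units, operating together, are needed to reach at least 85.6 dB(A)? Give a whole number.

21

The shortfall is 85.6 − 72.5 = 13.1 dB, and N units add 10·log₁₀ N, so need 10·log₁₀ N ≥ 13.1.
N ≥ 10^(13.1/10) = 20.417, so N = 21.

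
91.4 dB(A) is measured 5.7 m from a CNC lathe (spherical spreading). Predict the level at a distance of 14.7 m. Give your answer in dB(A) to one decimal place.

83.2 dB(A)

Point-source attenuation: ΔL = 20·log₁₀(r₂/r₁) = 20·log₁₀(14.7/5.7) = 8.229 dB.
L₂ = 91.4 − 20·log₁₀(14.7/5.7) = 91.4 − 8.229 = 83.17 dB(A).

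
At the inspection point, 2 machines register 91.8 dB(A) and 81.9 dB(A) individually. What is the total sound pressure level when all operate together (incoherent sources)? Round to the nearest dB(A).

92 dB(A)

For uncorrelated sources the intensities add, so convert each level to linear form, sum, and take 10·log₁₀ of the total.
Σ 10^(L/10) = 10^(91.8/10) + 10^(81.9/10) = 1.668e+09.
L_total = 10·log₁₀(1.668e+09) = 92.22 dB(A).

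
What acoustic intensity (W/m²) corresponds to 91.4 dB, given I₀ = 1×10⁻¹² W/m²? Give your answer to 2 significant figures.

0.0014 W/m²

I/I₀ = 10^(91.4/10) = 1.38e+09, so I = 1.38e+09 × 10⁻¹² W/m².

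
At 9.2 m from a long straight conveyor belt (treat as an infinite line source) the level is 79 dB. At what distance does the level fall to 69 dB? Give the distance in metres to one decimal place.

92.0 m

Line-source spreading drops the level by 10·log₁₀(r₂/r₁); inverting, r₂/r₁ = 10^(ΔL/10).
r₂ = 9.2·10^((79−69)/10) = 9.2·10^(10.0/10) = 92.00 m.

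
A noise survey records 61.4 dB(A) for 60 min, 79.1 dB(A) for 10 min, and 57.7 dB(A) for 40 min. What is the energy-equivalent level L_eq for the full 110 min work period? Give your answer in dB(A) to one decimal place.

Weight each interval's intensity by its duration and average over T = 110 min:
Σ tᵢ·10^(Lᵢ/10) = 60·10^(61.4/10) + 10·10^(79.1/10) + 40·10^(57.7/10) = 9.192e+08.
L_eq = 10·log₁₀(9.192e+08/110) = 69.22 dB(A).

69.2 dB(A)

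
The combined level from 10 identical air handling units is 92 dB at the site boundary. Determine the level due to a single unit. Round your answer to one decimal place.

82.0 dB

Dividing the total intensity by 10 lowers the level by 10·log₁₀ 10 = 10.000 dB: L₁ = 92 − 10.000.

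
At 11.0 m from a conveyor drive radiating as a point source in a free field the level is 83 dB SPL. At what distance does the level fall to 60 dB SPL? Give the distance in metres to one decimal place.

155.4 m

For a point source L₁ − L₂ = 20·log₁₀(r₂/r₁), so r₂ = r₁·10^((L₁−L₂)/20).
r₂ = 11.0·10^((83−60)/20) = 11.0·10^(23.0/20) = 155.38 m.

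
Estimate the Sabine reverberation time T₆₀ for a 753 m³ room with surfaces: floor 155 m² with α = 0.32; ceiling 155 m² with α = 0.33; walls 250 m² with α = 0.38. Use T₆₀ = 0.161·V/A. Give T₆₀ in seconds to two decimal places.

0.62 s

Total absorption A = 155·0.32 + 155·0.33 + 250·0.38 = 195.75 m² sabins.
T₆₀ = 0.161 × 753 / 195.75 = 0.619 s.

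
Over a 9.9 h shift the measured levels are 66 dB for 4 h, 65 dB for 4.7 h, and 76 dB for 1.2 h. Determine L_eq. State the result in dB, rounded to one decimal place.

69.0 dB

Weight each interval's intensity by its duration and average over T = 9.9 h:
Σ tᵢ·10^(Lᵢ/10) = 4·10^(66/10) + 4.7·10^(65/10) + 1.2·10^(76/10) = 7.856e+07.
L_eq = 10·log₁₀(7.856e+07/9.9) = 69.00 dB.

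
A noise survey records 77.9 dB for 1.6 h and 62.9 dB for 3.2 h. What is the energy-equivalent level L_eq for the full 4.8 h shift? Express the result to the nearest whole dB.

L_eq = 10·log₁₀[(1/T)·Σ tᵢ·10^(Lᵢ/10)] with T = 4.8 h.
Σ tᵢ·10^(Lᵢ/10) = 1.6·10^(77.9/10) + 3.2·10^(62.9/10) = 1.049e+08.
L_eq = 10·log₁₀(1.049e+08/4.8) = 73.40 dB.

73 dB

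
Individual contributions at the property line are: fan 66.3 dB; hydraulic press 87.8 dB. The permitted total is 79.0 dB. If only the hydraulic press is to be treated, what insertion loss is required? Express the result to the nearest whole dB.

9 dB

Fixed contribution from the other source: Σ 10^(L/10) = 10^(66.3/10) = 4.266e+06 (66.30 dB).
The limit corresponds to 10^(79.0/10) = 7.943e+07; subtracting the fixed part leaves 7.517e+07 for the hydraulic press, i.e. 78.76 dB.
Required insertion loss = 87.8 − 78.76 = 9.04 dB.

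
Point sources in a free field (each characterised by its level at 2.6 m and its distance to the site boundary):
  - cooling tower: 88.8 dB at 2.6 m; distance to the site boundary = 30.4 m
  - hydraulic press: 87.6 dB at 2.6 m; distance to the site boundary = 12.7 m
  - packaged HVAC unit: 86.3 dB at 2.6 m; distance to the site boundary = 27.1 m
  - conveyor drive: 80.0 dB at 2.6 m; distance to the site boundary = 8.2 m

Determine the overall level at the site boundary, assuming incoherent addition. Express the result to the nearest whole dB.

Propagate each source to the receiver with L = L_ref − 20·log₁₀(r/r_ref), then add intensities.
cooling tower: 88.8 − 20·log₁₀(30.4/2.6) = 88.8 − 21.36 = 67.44 dB.
hydraulic press: 87.6 − 20·log₁₀(12.7/2.6) = 87.6 − 13.78 = 73.82 dB.
packaged HVAC unit: 86.3 − 20·log₁₀(27.1/2.6) = 86.3 − 20.36 = 65.94 dB.
conveyor drive: 80.0 − 20·log₁₀(8.2/2.6) = 80.0 − 9.98 = 70.02 dB.
Σ 10^(L/10) = 4.365e+07 → L_total = 10·log₁₀(4.365e+07) = 76.40 dB.

76 dB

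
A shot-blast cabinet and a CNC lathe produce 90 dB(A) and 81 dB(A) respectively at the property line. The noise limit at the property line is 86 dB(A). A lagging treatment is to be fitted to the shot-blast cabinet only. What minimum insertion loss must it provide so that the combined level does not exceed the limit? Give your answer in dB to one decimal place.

5.7 dB

Everything except the shot-blast cabinet sums to 10^(81/10) = 1.259e+08 in linear terms, 81.00 dB(A).
To meet 86 dB(A) overall, the treated shot-blast cabinet may contribute at most 10^(86/10) − 1.259e+08 = 2.722e+08, i.e. 84.35 dB(A).
Required insertion loss = 90 − 84.35 = 5.65 dB.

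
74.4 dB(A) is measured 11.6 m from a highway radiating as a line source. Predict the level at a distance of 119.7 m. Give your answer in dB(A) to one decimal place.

Cylindrical spreading from a line source gives a 10·log₁₀(r₂/r₁) drop.
L₂ = 74.4 − 10·log₁₀(119.7/11.6) = 74.4 − 10.136 = 64.26 dB(A).

64.3 dB(A)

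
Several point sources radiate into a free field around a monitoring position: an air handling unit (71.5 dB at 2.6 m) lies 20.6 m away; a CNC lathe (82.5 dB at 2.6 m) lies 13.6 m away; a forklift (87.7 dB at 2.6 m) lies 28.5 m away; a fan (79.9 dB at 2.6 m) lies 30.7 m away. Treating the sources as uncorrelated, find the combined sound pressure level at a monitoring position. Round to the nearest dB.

71 dB

Propagate each source to the receiver with L = L_ref − 20·log₁₀(r/r_ref), then add intensities.
air handling unit: 71.5 − 20·log₁₀(20.6/2.6) = 71.5 − 17.98 = 53.52 dB.
CNC lathe: 82.5 − 20·log₁₀(13.6/2.6) = 82.5 − 14.37 = 68.13 dB.
forklift: 87.7 − 20·log₁₀(28.5/2.6) = 87.7 − 20.80 = 66.90 dB.
fan: 79.9 − 20·log₁₀(30.7/2.6) = 79.9 − 21.44 = 58.46 dB.
Σ 10^(L/10) = 1.233e+07 → L_total = 10·log₁₀(1.233e+07) = 70.91 dB.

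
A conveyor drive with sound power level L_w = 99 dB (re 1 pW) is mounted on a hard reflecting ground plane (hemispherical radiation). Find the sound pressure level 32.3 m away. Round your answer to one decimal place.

60.8 dB

The power spreads over a hemisphere of area 2π·r², so L_p = L_w − 10·log₁₀(2π·r²).
2π·r² = 6555 m², 10·log₁₀ of that is 38.166 dB.
L_p = 99 − 38.166 = 60.83 dB.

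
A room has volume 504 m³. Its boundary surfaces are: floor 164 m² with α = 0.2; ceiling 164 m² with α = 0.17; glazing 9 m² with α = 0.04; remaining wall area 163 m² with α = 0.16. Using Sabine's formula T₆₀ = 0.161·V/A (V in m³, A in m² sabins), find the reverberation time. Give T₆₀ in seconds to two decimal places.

Summing Sᵢαᵢ: 164·0.2 + 164·0.17 + 9·0.04 + 163·0.16 = 87.12 m².
T₆₀ = 0.161 × 504 / 87.12 = 0.931 s.

0.93 s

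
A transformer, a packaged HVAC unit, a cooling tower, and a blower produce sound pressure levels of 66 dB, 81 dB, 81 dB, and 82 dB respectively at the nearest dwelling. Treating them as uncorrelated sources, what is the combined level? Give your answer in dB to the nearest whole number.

For uncorrelated sources the intensities add, so convert each level to linear form, sum, and take 10·log₁₀ of the total.
Σ 10^(L/10) = 10^(66/10) + 10^(81/10) + 10^(81/10) + 10^(82/10) = 4.143e+08.
L_total = 10·log₁₀(4.143e+08) = 86.17 dB.

86 dB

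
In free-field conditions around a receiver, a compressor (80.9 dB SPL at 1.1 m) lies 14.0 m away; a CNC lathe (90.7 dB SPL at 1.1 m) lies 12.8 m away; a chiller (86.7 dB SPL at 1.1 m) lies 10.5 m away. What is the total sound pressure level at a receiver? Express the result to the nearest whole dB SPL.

72 dB SPL

Propagate each source to the receiver with L = L_ref − 20·log₁₀(r/r_ref), then add intensities.
compressor: 80.9 − 20·log₁₀(14.0/1.1) = 80.9 − 22.09 = 58.81 dB SPL.
CNC lathe: 90.7 − 20·log₁₀(12.8/1.1) = 90.7 − 21.32 = 69.38 dB SPL.
chiller: 86.7 − 20·log₁₀(10.5/1.1) = 86.7 − 19.60 = 67.10 dB SPL.
Σ 10^(L/10) = 1.457e+07 → L_total = 10·log₁₀(1.457e+07) = 71.63 dB SPL.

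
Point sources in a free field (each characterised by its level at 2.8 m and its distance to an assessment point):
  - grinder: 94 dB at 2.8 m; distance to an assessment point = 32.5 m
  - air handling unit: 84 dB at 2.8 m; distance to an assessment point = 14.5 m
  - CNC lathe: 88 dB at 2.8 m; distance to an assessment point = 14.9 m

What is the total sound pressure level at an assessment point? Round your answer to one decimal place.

77.0 dB

Propagate each source to the receiver with L = L_ref − 20·log₁₀(r/r_ref), then add intensities.
grinder: 94 − 20·log₁₀(32.5/2.8) = 94 − 21.29 = 72.71 dB.
air handling unit: 84 − 20·log₁₀(14.5/2.8) = 84 − 14.28 = 69.72 dB.
CNC lathe: 88 − 20·log₁₀(14.9/2.8) = 88 − 14.52 = 73.48 dB.
Σ 10^(L/10) = 5.029e+07 → L_total = 10·log₁₀(5.029e+07) = 77.02 dB.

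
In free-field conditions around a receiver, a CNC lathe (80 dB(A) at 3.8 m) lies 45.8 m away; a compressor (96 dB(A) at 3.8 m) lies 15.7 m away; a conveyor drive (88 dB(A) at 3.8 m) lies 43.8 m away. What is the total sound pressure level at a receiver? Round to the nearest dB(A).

84 dB(A)

Propagate each source to the receiver with L = L_ref − 20·log₁₀(r/r_ref), then add intensities.
CNC lathe: 80 − 20·log₁₀(45.8/3.8) = 80 − 21.62 = 58.38 dB(A).
compressor: 96 − 20·log₁₀(15.7/3.8) = 96 − 12.32 = 83.68 dB(A).
conveyor drive: 88 − 20·log₁₀(43.8/3.8) = 88 − 21.23 = 66.77 dB(A).
Σ 10^(L/10) = 2.387e+08 → L_total = 10·log₁₀(2.387e+08) = 83.78 dB(A).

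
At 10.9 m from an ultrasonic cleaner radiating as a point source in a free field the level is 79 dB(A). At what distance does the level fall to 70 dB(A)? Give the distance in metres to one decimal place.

Point-source spreading drops the level by 20·log₁₀(r₂/r₁); inverting, r₂/r₁ = 10^(ΔL/20).
r₂ = 10.9·10^((79−70)/20) = 10.9·10^(9.0/20) = 30.72 m.

30.7 m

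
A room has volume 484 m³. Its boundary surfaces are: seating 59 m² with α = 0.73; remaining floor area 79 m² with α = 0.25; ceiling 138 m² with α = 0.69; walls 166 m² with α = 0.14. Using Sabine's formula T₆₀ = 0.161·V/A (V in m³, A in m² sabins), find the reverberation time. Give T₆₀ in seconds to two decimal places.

A = Σ Sᵢαᵢ = 59·0.73 + 79·0.25 + 138·0.69 + 166·0.14 = 181.28 m².
T₆₀ = 0.161·V/A = 0.161·484/181.28 = 0.430 s.

0.43 s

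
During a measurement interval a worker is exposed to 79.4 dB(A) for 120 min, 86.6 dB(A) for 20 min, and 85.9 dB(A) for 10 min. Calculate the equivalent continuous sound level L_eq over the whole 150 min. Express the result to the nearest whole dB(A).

82 dB(A)

The energy average is taken in the linear domain: L_eq = 10·log₁₀[(Σ tᵢ·10^(Lᵢ/10))/T], T = 150 min.
Σ tᵢ·10^(Lᵢ/10) = 120·10^(79.4/10) + 20·10^(86.6/10) + 10·10^(85.9/10) = 2.348e+10.
L_eq = 10·log₁₀(2.348e+10/150) = 81.95 dB(A).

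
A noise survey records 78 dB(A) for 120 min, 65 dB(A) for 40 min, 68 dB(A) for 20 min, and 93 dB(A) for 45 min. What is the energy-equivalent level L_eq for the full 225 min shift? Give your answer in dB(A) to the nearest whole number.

86 dB(A)

Weight each interval's intensity by its duration and average over T = 225 min:
Σ tᵢ·10^(Lᵢ/10) = 120·10^(78/10) + 40·10^(65/10) + 20·10^(68/10) + 45·10^(93/10) = 9.761e+10.
L_eq = 10·log₁₀(9.761e+10/225) = 86.37 dB(A).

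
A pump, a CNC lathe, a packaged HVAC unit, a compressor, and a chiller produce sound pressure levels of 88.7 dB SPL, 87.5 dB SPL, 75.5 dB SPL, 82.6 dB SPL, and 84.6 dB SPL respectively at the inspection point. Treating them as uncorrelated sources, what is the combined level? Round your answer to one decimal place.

92.6 dB SPL

Incoherent sources combine by intensity addition: L_total = 10·log₁₀(Σ 10^(L_i/10)).
Σ 10^(L/10) = 10^(88.7/10) + 10^(87.5/10) + 10^(75.5/10) + 10^(82.6/10) + 10^(84.6/10) = 1.810e+09.
L_total = 10·log₁₀(1.810e+09) = 92.58 dB SPL.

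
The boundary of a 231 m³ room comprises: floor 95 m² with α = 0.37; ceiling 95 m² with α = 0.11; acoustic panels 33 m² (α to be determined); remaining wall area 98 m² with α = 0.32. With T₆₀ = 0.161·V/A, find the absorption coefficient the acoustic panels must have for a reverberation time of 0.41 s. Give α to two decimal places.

0.42

A = 0.161·V/T₆₀ = 0.161·231/0.41 = 90.71 m² sabins.
Absorption from the other surfaces = 95·0.37 + 95·0.11 + 98·0.32 = 76.96 m², so the acoustic panels must supply 13.75 m² over 33 m².
α = 13.75/33 = 0.417.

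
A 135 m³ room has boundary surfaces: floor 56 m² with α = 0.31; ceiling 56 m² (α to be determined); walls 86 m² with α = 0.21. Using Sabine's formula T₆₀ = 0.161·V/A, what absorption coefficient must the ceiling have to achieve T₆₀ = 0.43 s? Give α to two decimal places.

A = 0.161·V/T₆₀ = 0.161·135/0.43 = 50.55 m² sabins.
Absorption from the other surfaces = 56·0.31 + 86·0.21 = 35.42 m², so the ceiling must supply 15.13 m² over 56 m².
α = 15.13/56 = 0.270.

0.27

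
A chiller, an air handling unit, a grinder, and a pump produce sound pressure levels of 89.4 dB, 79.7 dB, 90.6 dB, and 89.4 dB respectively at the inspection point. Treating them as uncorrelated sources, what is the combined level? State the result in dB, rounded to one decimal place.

94.7 dB

Incoherent sources combine by intensity addition: L_total = 10·log₁₀(Σ 10^(L_i/10)).
Σ 10^(L/10) = 10^(89.4/10) + 10^(79.7/10) + 10^(90.6/10) + 10^(89.4/10) = 2.983e+09.
L_total = 10·log₁₀(2.983e+09) = 94.75 dB.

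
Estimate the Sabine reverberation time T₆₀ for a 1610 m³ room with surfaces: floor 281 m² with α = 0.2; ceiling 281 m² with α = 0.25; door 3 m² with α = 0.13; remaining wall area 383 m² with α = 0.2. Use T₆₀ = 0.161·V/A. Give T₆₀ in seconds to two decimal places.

Total absorption A = 281·0.2 + 281·0.25 + 3·0.13 + 383·0.2 = 203.44 m² sabins.
T₆₀ = 0.161·V/A = 0.161·1610/203.44 = 1.274 s.

1.27 s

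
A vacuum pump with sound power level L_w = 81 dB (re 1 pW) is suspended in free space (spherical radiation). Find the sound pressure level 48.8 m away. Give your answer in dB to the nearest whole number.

Free-field spherical radiation: L_p = L_w − 10·log₁₀(4π·r²), r = 48.8 m.
4π·r² = 2.993e+04 m², 10·log₁₀ of that is 44.760 dB.
L_p = 81 − 44.760 = 36.24 dB.

36 dB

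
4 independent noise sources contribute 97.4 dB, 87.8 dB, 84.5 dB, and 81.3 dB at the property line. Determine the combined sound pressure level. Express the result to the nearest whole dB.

98 dB

Incoherent sources combine by intensity addition: L_total = 10·log₁₀(Σ 10^(L_i/10)).
Σ 10^(L/10) = 10^(97.4/10) + 10^(87.8/10) + 10^(84.5/10) + 10^(81.3/10) = 6.515e+09.
L_total = 10·log₁₀(6.515e+09) = 98.14 dB.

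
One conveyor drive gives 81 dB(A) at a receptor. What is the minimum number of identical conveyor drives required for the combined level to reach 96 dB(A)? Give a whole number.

32

Need L₁ + 10·log₁₀ N ≥ 96, i.e. log₁₀ N ≥ 1.50.
N ≥ 10^(15.0/10) = 31.623, so N = 32.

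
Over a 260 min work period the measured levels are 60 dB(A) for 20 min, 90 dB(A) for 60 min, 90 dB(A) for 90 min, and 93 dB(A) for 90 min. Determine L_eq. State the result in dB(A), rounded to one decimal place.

The energy average is taken in the linear domain: L_eq = 10·log₁₀[(Σ tᵢ·10^(Lᵢ/10))/T], T = 260 min.
Σ tᵢ·10^(Lᵢ/10) = 20·10^(60/10) + 60·10^(90/10) + 90·10^(90/10) + 90·10^(93/10) = 3.296e+11.
L_eq = 10·log₁₀(3.296e+11/260) = 91.03 dB(A).

91.0 dB(A)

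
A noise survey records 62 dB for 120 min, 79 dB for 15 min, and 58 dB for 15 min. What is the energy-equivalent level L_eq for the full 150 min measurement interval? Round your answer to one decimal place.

L_eq = 10·log₁₀[(1/T)·Σ tᵢ·10^(Lᵢ/10)] with T = 150 min.
Σ tᵢ·10^(Lᵢ/10) = 120·10^(62/10) + 15·10^(79/10) + 15·10^(58/10) = 1.391e+09.
L_eq = 10·log₁₀(1.391e+09/150) = 69.67 dB.

69.7 dB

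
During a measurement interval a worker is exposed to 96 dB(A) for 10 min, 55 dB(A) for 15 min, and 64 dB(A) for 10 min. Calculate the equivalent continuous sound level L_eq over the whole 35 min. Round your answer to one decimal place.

The energy average is taken in the linear domain: L_eq = 10·log₁₀[(Σ tᵢ·10^(Lᵢ/10))/T], T = 35 min.
Σ tᵢ·10^(Lᵢ/10) = 10·10^(96/10) + 15·10^(55/10) + 10·10^(64/10) = 3.984e+10.
L_eq = 10·log₁₀(3.984e+10/35) = 90.56 dB(A).

90.6 dB(A)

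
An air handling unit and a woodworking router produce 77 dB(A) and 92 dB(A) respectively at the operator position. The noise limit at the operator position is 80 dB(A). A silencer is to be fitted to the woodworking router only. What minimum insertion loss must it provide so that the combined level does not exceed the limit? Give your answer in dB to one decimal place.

15.0 dB

Everything except the woodworking router sums to 10^(77/10) = 5.012e+07 in linear terms, 77.00 dB(A).
To meet 80 dB(A) overall, the treated woodworking router may contribute at most 10^(80/10) − 5.012e+07 = 4.988e+07, i.e. 76.98 dB(A).
So the woodworking router must be reduced from 92 to 76.98 dB(A): IL = 15.02 dB.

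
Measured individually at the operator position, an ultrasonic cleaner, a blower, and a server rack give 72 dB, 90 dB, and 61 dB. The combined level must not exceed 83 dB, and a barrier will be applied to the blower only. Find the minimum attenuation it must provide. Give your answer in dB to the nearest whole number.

7 dB

Fixed contribution from the other sources: Σ 10^(L/10) = 10^(72/10) + 10^(61/10) = 1.711e+07 (72.33 dB).
The limit corresponds to 10^(83/10) = 1.995e+08; subtracting the fixed part leaves 1.824e+08 for the blower, i.e. 82.61 dB.
So the blower must be reduced from 90 to 82.61 dB: IL = 7.39 dB.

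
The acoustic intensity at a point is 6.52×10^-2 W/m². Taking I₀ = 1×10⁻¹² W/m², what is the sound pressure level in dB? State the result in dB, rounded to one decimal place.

L = 10·log₁₀(I/I₀) = 10·log₁₀(6.52×10^-2/10⁻¹²) = 10·log₁₀(6.52×10^10).
L = 10·(0.8142 + 10) = 108.14 dB.

108.1 dB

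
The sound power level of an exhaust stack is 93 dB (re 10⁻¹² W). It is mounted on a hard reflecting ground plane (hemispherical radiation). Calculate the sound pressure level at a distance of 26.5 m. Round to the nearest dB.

The power spreads over a hemisphere of area 2π·r², so L_p = L_w − 10·log₁₀(2π·r²).
2π·r² = 4412 m², 10·log₁₀ of that is 36.447 dB.
L_p = 93 − 36.447 = 56.55 dB.

57 dB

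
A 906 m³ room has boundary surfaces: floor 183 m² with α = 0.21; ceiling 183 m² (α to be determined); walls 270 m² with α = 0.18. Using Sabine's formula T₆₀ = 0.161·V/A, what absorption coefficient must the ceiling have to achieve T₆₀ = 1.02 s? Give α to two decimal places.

0.31

Required total absorption A = 0.161·906/1.02 = 143.01 m².
Absorption from the other surfaces = 183·0.21 + 270·0.18 = 87.03 m², so the ceiling must supply 55.98 m² over 183 m².
α = 55.98/183 = 0.306.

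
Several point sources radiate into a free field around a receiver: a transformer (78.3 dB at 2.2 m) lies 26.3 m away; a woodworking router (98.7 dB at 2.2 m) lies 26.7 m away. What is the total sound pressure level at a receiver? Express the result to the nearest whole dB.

Propagate each source to the receiver with L = L_ref − 20·log₁₀(r/r_ref), then add intensities.
transformer: 78.3 − 20·log₁₀(26.3/2.2) = 78.3 − 21.55 = 56.75 dB.
woodworking router: 98.7 − 20·log₁₀(26.7/2.2) = 98.7 − 21.68 = 77.02 dB.
Σ 10^(L/10) = 5.080e+07 → L_total = 10·log₁₀(5.080e+07) = 77.06 dB.

77 dB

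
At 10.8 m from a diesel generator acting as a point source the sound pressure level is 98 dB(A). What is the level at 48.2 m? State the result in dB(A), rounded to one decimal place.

Point-source attenuation: ΔL = 20·log₁₀(r₂/r₁) = 20·log₁₀(48.2/10.8) = 12.992 dB.
L₂ = 98 − 20·log₁₀(48.2/10.8) = 98 − 12.992 = 85.01 dB(A).

85.0 dB(A)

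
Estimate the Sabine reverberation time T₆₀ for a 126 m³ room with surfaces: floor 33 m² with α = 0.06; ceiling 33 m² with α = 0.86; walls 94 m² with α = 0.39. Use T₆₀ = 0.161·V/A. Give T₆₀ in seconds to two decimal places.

Total absorption A = 33·0.06 + 33·0.86 + 94·0.39 = 67.02 m² sabins.
T₆₀ = 0.161 × 126 / 67.02 = 0.303 s.

0.30 s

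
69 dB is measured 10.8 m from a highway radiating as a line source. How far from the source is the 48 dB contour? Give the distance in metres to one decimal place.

For a line source L₁ − L₂ = 10·log₁₀(r₂/r₁), so r₂ = r₁·10^((L₁−L₂)/10).
r₂ = 10.8·10^((69−48)/10) = 10.8·10^(21.0/10) = 1359.64 m.

1359.6 m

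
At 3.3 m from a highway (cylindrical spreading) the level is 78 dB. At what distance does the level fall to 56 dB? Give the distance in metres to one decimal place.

The 22.0 dB drop corresponds to a distance ratio of 10^(22.0/10) for a line source.
r₂ = 3.3·10^((78−56)/10) = 3.3·10^(22.0/10) = 523.01 m.

523.0 m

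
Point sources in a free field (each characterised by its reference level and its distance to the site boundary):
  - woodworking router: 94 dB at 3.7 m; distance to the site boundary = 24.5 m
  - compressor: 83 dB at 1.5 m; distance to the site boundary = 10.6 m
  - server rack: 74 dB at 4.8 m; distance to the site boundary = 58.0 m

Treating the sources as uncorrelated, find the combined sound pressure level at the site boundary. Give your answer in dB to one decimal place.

First find each source's level at the receiver (point-source: −20·log₁₀(r/r_ref)), then combine on an intensity basis.
woodworking router: 94 − 20·log₁₀(24.5/3.7) = 94 − 16.42 = 77.58 dB.
compressor: 83 − 20·log₁₀(10.6/1.5) = 83 − 16.98 = 66.02 dB.
server rack: 74 − 20·log₁₀(58.0/4.8) = 74 − 21.64 = 52.36 dB.
Σ 10^(L/10) = 6.146e+07 → L_total = 10·log₁₀(6.146e+07) = 77.89 dB.

77.9 dB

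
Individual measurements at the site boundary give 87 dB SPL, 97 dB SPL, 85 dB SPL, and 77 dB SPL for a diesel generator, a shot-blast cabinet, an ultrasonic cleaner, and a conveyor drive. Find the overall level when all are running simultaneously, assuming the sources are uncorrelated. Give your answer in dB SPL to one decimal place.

97.7 dB SPL

For uncorrelated sources the intensities add, so convert each level to linear form, sum, and take 10·log₁₀ of the total.
Σ 10^(L/10) = 10^(87/10) + 10^(97/10) + 10^(85/10) + 10^(77/10) = 5.879e+09.
L_total = 10·log₁₀(5.879e+09) = 97.69 dB SPL.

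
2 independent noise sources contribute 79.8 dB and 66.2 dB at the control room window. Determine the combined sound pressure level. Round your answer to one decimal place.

80.0 dB

For uncorrelated sources the intensities add, so convert each level to linear form, sum, and take 10·log₁₀ of the total.
Σ 10^(L/10) = 10^(79.8/10) + 10^(66.2/10) = 9.967e+07.
L_total = 10·log₁₀(9.967e+07) = 79.99 dB.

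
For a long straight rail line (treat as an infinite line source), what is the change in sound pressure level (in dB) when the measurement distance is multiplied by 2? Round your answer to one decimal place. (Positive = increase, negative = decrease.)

-3.0 dB

With cylindrical spreading the level changes by −10·log₁₀(r₂/r₁).
ΔL = −10·log₁₀(2) = -3.01 dB.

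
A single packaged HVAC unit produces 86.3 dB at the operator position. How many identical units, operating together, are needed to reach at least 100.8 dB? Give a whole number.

The shortfall is 100.8 − 86.3 = 14.5 dB, and N units add 10·log₁₀ N, so need 10·log₁₀ N ≥ 14.5.
N ≥ 10^(14.5/10) = 28.184, so N = 29.

29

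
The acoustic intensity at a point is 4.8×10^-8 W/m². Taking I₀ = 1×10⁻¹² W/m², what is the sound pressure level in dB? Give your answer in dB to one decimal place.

Dividing by I₀ shifts the exponent by 12: I/I₀ = 4.8×10^4.
L = 10·(0.6812 + 4) = 46.81 dB.

46.8 dB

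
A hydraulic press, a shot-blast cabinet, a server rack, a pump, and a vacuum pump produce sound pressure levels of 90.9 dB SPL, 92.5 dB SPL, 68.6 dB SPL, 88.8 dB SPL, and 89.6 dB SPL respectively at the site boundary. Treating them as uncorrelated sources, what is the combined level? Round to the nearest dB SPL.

Incoherent sources combine by intensity addition: L_total = 10·log₁₀(Σ 10^(L_i/10)).
Σ 10^(L/10) = 10^(90.9/10) + 10^(92.5/10) + 10^(68.6/10) + 10^(88.8/10) + 10^(89.6/10) = 4.686e+09.
L_total = 10·log₁₀(4.686e+09) = 96.71 dB SPL.

97 dB SPL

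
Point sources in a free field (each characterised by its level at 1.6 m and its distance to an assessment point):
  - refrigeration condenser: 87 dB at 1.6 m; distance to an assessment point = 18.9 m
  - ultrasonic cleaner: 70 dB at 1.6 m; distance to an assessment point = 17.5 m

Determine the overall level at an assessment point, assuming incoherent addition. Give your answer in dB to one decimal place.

65.7 dB

First find each source's level at the receiver (point-source: −20·log₁₀(r/r_ref)), then combine on an intensity basis.
refrigeration condenser: 87 − 20·log₁₀(18.9/1.6) = 87 − 21.45 = 65.55 dB.
ultrasonic cleaner: 70 − 20·log₁₀(17.5/1.6) = 70 − 20.78 = 49.22 dB.
Σ 10^(L/10) = 3.675e+06 → L_total = 10·log₁₀(3.675e+06) = 65.65 dB.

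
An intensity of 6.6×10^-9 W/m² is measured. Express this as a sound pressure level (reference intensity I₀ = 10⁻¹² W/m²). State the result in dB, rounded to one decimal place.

38.2 dB

Dividing by I₀ shifts the exponent by 12: I/I₀ = 6.6×10^3.
L = 10·(0.8195 + 3) = 38.20 dB.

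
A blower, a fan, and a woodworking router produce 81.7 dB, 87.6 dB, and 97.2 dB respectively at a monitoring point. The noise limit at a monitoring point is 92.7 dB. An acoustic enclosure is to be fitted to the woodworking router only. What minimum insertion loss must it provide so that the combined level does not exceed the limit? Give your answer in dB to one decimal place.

Fixed contribution from the other sources: Σ 10^(L/10) = 10^(81.7/10) + 10^(87.6/10) = 7.234e+08 (88.59 dB).
To meet 92.7 dB overall, the treated woodworking router may contribute at most 10^(92.7/10) − 7.234e+08 = 1.139e+09, i.e. 90.56 dB.
So the woodworking router must be reduced from 97.2 to 90.56 dB: IL = 6.64 dB.

6.6 dB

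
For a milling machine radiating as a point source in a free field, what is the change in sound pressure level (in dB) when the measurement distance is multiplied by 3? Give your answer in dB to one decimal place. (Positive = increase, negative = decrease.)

-9.5 dB

Point-source spreading: ΔL = −20·log₁₀(r₂/r₁).
ΔL = −20·log₁₀(3) = -9.54 dB.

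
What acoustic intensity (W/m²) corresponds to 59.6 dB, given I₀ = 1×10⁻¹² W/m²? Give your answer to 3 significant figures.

9.12e-07 W/m²

I = I₀·10^(L/10) = 10⁻¹² × 10^(59.6/10) = 10^(-6.040).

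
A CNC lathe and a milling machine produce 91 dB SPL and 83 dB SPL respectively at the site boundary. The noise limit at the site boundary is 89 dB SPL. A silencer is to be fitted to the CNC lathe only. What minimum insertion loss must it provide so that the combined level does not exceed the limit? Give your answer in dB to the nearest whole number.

3 dB

The untreated sources together contribute 10^(83/10) = 1.995e+08, i.e. 83.00 dB SPL.
The limit corresponds to 10^(89/10) = 7.943e+08; subtracting the fixed part leaves 5.948e+08 for the CNC lathe, i.e. 87.74 dB SPL.
So the CNC lathe must be reduced from 91 to 87.74 dB SPL: IL = 3.26 dB.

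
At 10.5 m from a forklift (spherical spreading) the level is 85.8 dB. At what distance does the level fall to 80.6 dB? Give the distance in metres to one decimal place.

Point-source spreading drops the level by 20·log₁₀(r₂/r₁); inverting, r₂/r₁ = 10^(ΔL/20).
r₂ = 10.5·10^((85.8−80.6)/20) = 10.5·10^(5.2/20) = 19.11 m.

19.1 m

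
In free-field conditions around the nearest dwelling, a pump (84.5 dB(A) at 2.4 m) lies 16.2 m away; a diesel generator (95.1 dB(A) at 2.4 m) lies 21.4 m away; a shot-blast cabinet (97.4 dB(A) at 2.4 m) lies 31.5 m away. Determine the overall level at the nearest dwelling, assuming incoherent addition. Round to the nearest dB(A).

First find each source's level at the receiver (point-source: −20·log₁₀(r/r_ref)), then combine on an intensity basis.
pump: 84.5 − 20·log₁₀(16.2/2.4) = 84.5 − 16.59 = 67.91 dB(A).
diesel generator: 95.1 − 20·log₁₀(21.4/2.4) = 95.1 − 19.00 = 76.10 dB(A).
shot-blast cabinet: 97.4 − 20·log₁₀(31.5/2.4) = 97.4 − 22.36 = 75.04 dB(A).
Σ 10^(L/10) = 7.879e+07 → L_total = 10·log₁₀(7.879e+07) = 78.96 dB(A).

79 dB(A)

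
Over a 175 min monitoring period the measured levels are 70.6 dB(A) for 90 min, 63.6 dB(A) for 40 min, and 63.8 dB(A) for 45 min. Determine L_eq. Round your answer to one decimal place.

68.5 dB(A)

L_eq = 10·log₁₀[(1/T)·Σ tᵢ·10^(Lᵢ/10)] with T = 175 min.
Σ tᵢ·10^(Lᵢ/10) = 90·10^(70.6/10) + 40·10^(63.6/10) + 45·10^(63.8/10) = 1.233e+09.
L_eq = 10·log₁₀(1.233e+09/175) = 68.48 dB(A).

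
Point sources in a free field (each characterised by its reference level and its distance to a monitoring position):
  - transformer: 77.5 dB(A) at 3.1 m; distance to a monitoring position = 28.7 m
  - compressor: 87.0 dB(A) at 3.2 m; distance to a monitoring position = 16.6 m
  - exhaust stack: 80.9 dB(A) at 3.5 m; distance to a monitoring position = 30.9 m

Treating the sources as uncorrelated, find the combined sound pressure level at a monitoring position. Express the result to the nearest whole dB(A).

Apply inverse-square spreading to bring every level to the receiver, then sum 10^(L/10).
transformer: 77.5 − 20·log₁₀(28.7/3.1) = 77.5 − 19.33 = 58.17 dB(A).
compressor: 87.0 − 20·log₁₀(16.6/3.2) = 87.0 − 14.30 = 72.70 dB(A).
exhaust stack: 80.9 − 20·log₁₀(30.9/3.5) = 80.9 − 18.92 = 61.98 dB(A).
Σ 10^(L/10) = 2.086e+07 → L_total = 10·log₁₀(2.086e+07) = 73.19 dB(A).

73 dB(A)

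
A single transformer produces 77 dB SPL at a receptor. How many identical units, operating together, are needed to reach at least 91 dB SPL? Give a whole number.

26

Need L₁ + 10·log₁₀ N ≥ 91, i.e. log₁₀ N ≥ 1.40.
N ≥ 10^(14.0/10) = 25.119, so N = 26.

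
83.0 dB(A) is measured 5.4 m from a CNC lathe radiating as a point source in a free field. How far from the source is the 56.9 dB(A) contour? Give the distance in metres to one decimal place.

The 26.1 dB drop corresponds to a distance ratio of 10^(26.1/20) for a point source.
r₂ = 5.4·10^((83.0−56.9)/20) = 5.4·10^(26.1/20) = 108.99 m.

109.0 m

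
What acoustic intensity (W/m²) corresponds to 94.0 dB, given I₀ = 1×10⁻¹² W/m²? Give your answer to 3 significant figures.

0.00251 W/m²

I = I₀·10^(L/10) = 10⁻¹² × 10^(94.0/10) = 10^(-2.600).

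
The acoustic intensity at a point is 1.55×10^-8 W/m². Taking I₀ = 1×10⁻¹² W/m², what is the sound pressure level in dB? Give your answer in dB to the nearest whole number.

Dividing by I₀ shifts the exponent by 12: I/I₀ = 1.55×10^4.
L = 10·(0.1903 + 4) = 41.90 dB.

42 dB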